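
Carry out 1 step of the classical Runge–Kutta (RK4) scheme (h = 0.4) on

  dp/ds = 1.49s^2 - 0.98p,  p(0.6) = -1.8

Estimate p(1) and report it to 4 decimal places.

RK4: k1 = f(s_n, p_n); k2 = f(s_n + h/2, p_n + (h/2)·k1); k3 = f(s_n + h/2, p_n + (h/2)·k2); k4 = f(s_n + h, p_n + h·k3); p_{n+1} = p_n + (h/6)·(k1 + 2k2 + 2k3 + k4).
s=0.600000, p=-1.800000:
  k1 = f(0.600000, -1.800000) = 2.300400
  k2 = f(0.800000, -1.339920) = 2.266722
  k3 = f(0.800000, -1.346656) = 2.273323
  k4 = f(1.000000, -0.890671) = 2.362858
  p ← -1.800000 + (0.4/6)·(k1 + 2k2 + 2k3 + k4) = -0.883777
p(1) ≈ -0.8838

-0.8838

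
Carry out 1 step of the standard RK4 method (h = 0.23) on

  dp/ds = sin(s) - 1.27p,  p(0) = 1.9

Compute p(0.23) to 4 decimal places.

RK4: k1 = f(s_n, p_n); k2 = f(s_n + h/2, p_n + (h/2)·k1); k3 = f(s_n + h/2, p_n + (h/2)·k2); k4 = f(s_n + h, p_n + h·k3); p_{n+1} = p_n + (h/6)·(k1 + 2k2 + 2k3 + k4).
s=0.000000, p=1.900000:
  k1 = f(0.000000, 1.900000) = -2.413000
  k2 = f(0.115000, 1.622505) = -1.945835
  k3 = f(0.115000, 1.676229) = -2.014064
  k4 = f(0.230000, 1.436765) = -1.596714
  p ← 1.900000 + (0.23/6)·(k1 + 2k2 + 2k3 + k4) = 1.442702
p(0.23) ≈ 1.4427

1.4427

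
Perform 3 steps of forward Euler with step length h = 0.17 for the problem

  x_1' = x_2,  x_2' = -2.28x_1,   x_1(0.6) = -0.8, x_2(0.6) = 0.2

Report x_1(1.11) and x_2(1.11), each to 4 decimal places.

Euler on (x_1,x_2): x_1_{n+1} = x_1_n + h·x_1', x_2_{n+1} = x_2_n + h·x_2'.
0.600000: (-0.800000, 0.200000); f=(0.200000, 1.824000) → (-0.766000, 0.510080)
0.770000: (-0.766000, 0.510080); f=(0.510080, 1.746480) → (-0.679286, 0.806982)
0.940000: (-0.679286, 0.806982); f=(0.806982, 1.548773) → (-0.542100, 1.070273)
(x_1(1.11), x_2(1.11)) ≈ (-0.5421, 1.0703)

-0.5421, 1.0703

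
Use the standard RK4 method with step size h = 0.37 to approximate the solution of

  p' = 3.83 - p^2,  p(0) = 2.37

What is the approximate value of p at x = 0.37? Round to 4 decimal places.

RK4: k1 = f(x_n, p_n); k2 = f(x_n + h/2, p_n + (h/2)·k1); k3 = f(x_n + h/2, p_n + (h/2)·k2); k4 = f(x_n + h, p_n + h·k3); p_{n+1} = p_n + (h/6)·(k1 + 2k2 + 2k3 + k4).
x=0.000000, p=2.370000:
  k1 = f(0.000000, 2.370000) = -1.786900
  k2 = f(0.185000, 2.039423) = -0.329248
  k3 = f(0.185000, 2.309089) = -1.501892
  k4 = f(0.370000, 1.814300) = 0.538316
  p ← 2.370000 + (0.37/6)·(k1 + 2k2 + 2k3 + k4) = 2.067163
p(0.37) ≈ 2.0672

2.0672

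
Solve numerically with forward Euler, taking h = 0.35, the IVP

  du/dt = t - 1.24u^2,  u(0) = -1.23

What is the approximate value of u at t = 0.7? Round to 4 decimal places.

Euler: u_{n+1} = u_n + h·f(t_n, u_n).
t=0.000000, u=-1.230000: f=-1.875996 → u ← -1.230000 + 0.35·(-1.875996) = -1.886599
t=0.350000, u=-1.886599: f=-4.063475 → u ← -1.886599 + 0.35·(-4.063475) = -3.308815
u(0.7) ≈ -3.3088

-3.3088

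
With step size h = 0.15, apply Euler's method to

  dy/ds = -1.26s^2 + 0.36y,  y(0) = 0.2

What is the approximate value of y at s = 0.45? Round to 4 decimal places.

0.2127

Euler: y_{n+1} = y_n + h·f(s_n, y_n).
s=0.000000, y=0.200000: f=0.072000 → y ← 0.200000 + 0.15·0.072000 = 0.210800
s=0.150000, y=0.210800: f=0.047538 → y ← 0.210800 + 0.15·0.047538 = 0.217931
s=0.300000, y=0.217931: f=-0.034945 → y ← 0.217931 + 0.15·(-0.034945) = 0.212689
y(0.45) ≈ 0.2127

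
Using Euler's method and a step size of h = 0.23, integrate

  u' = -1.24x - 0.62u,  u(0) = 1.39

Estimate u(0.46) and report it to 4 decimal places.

Euler: u_{n+1} = u_n + h·f(x_n, u_n).
x=0.000000, u=1.390000: f=-0.861800 → u ← 1.390000 + 0.23·(-0.861800) = 1.191786
x=0.230000, u=1.191786: f=-1.024107 → u ← 1.191786 + 0.23·(-1.024107) = 0.956241
u(0.46) ≈ 0.9562

0.9562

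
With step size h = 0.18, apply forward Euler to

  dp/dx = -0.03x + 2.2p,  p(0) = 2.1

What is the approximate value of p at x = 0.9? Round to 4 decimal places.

11.1195

Euler: p_{n+1} = p_n + h·f(x_n, p_n).
x=0.000000, p=2.100000: f=4.620000 → p ← 2.100000 + 0.18·4.620000 = 2.931600
x=0.180000, p=2.931600: f=6.444120 → p ← 2.931600 + 0.18·6.444120 = 4.091542
x=0.360000, p=4.091542: f=8.990592 → p ← 4.091542 + 0.18·8.990592 = 5.709848
x=0.540000, p=5.709848: f=12.545466 → p ← 5.709848 + 0.18·12.545466 = 7.968032
x=0.720000, p=7.968032: f=17.508070 → p ← 7.968032 + 0.18·17.508070 = 11.119485
p(0.9) ≈ 11.1195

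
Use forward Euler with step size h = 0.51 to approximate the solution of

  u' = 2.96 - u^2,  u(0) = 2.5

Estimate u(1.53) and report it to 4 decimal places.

Euler: u_{n+1} = u_n + h·f(s_n, u_n).
s=0.000000, u=2.500000: f=-3.290000 → u ← 2.500000 + 0.51·(-3.290000) = 0.822100
s=0.510000, u=0.822100: f=2.284152 → u ← 0.822100 + 0.51·2.284152 = 1.987017
s=1.020000, u=1.987017: f=-0.988238 → u ← 1.987017 + 0.51·(-0.988238) = 1.483016
u(1.53) ≈ 1.4830

1.4830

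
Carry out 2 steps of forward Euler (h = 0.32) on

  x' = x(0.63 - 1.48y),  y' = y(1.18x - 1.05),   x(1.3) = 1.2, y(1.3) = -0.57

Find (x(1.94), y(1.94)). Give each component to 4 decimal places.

Euler on (x,y): x_{n+1} = x_n + h·x', y_{n+1} = y_n + h·y'.
1.300000: (1.200000, -0.570000); f=(1.768320, -0.208620) → (1.765862, -0.636758)
1.620000: (1.765862, -0.636758); f=(2.776646, -0.658228) → (2.654389, -0.847391)
(x(1.94), y(1.94)) ≈ (2.6544, -0.8474)

2.6544, -0.8474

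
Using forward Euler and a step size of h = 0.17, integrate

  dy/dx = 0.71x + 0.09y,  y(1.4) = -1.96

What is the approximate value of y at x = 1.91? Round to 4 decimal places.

Euler: y_{n+1} = y_n + h·f(x_n, y_n).
x=1.400000, y=-1.960000: f=0.817600 → y ← -1.960000 + 0.17·0.817600 = -1.821008
x=1.570000, y=-1.821008: f=0.950809 → y ← -1.821008 + 0.17·0.950809 = -1.659370
x=1.740000, y=-1.659370: f=1.086057 → y ← -1.659370 + 0.17·1.086057 = -1.474741
y(1.91) ≈ -1.4747

-1.4747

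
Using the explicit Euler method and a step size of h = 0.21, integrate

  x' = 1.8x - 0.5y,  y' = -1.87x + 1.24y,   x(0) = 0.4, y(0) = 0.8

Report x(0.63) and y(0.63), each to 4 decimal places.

Euler on (x,y): x_{n+1} = x_n + h·x', y_{n+1} = y_n + h·y'.
0.000000: (0.400000, 0.800000); f=(0.320000, 0.244000) → (0.467200, 0.851240)
0.210000: (0.467200, 0.851240); f=(0.415340, 0.181874) → (0.554421, 0.889433)
0.420000: (0.554421, 0.889433); f=(0.553242, 0.066129) → (0.670602, 0.903321)
(x(0.63), y(0.63)) ≈ (0.6706, 0.9033)

0.6706, 0.9033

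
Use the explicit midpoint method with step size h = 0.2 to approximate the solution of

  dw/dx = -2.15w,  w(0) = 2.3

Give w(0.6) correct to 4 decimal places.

0.6686

Midpoint: k1 = f(x_n, w_n); k2 = f(x_n + h/2, w_n + (h/2)·k1); w_{n+1} = w_n + h·k2.
x=0.000000, w=2.300000:
  k1 = f(0.000000, 2.300000) = -4.945000
  k2 = f(0.100000, 1.805500) = -3.881825
  w ← 2.300000 + 0.2·(-3.881825) = 1.523635
x=0.200000, w=1.523635:
  k1 = f(0.200000, 1.523635) = -3.275815
  k2 = f(0.300000, 1.196053) = -2.571515
  w ← 1.523635 + 0.2·(-2.571515) = 1.009332
x=0.400000, w=1.009332:
  k1 = f(0.400000, 1.009332) = -2.170064
  k2 = f(0.500000, 0.792326) = -1.703500
  w ← 1.009332 + 0.2·(-1.703500) = 0.668632
w(0.6) ≈ 0.6686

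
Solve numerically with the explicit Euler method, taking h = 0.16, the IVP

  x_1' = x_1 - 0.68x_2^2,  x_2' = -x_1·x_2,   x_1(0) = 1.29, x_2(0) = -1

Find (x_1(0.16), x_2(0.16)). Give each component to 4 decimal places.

Euler on (x_1,x_2): x_1_{n+1} = x_1_n + h·x_1', x_2_{n+1} = x_2_n + h·x_2'.
0.000000: (1.290000, -1.000000); f=(0.610000, 1.290000) → (1.387600, -0.793600)
(x_1(0.16), x_2(0.16)) ≈ (1.3876, -0.7936)

1.3876, -0.7936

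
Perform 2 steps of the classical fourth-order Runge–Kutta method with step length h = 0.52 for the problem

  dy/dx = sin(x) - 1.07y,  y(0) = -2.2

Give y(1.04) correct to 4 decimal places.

-0.3764

RK4: k1 = f(x_n, y_n); k2 = f(x_n + h/2, y_n + (h/2)·k1); k3 = f(x_n + h/2, y_n + (h/2)·k2); k4 = f(x_n + h, y_n + h·k3); y_{n+1} = y_n + (h/6)·(k1 + 2k2 + 2k3 + k4).
x=0.000000, y=-2.200000:
  k1 = f(0.000000, -2.200000) = 2.354000
  k2 = f(0.260000, -1.587960) = 1.956198
  k3 = f(0.260000, -1.691389) = 2.066866
  k4 = f(0.520000, -1.125230) = 1.700876
  y ← -2.200000 + (0.52/6)·(k1 + 2k2 + 2k3 + k4) = -1.151246
x=0.520000, y=-1.151246:
  k1 = f(0.520000, -1.151246) = 1.728714
  k2 = f(0.780000, -0.701781) = 1.454185
  k3 = f(0.780000, -0.773158) = 1.530559
  k4 = f(1.040000, -0.355356) = 1.242635
  y ← -1.151246 + (0.52/6)·(k1 + 2k2 + 2k3 + k4) = -0.376374
y(1.04) ≈ -0.3764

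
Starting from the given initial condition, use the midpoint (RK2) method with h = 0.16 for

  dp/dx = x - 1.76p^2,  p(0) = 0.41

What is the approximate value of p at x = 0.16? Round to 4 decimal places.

0.3808

Midpoint: k1 = f(x_n, p_n); k2 = f(x_n + h/2, p_n + (h/2)·k1); p_{n+1} = p_n + h·k2.
x=0.000000, p=0.410000:
  k1 = f(0.000000, 0.410000) = -0.295856
  k2 = f(0.080000, 0.386332) = -0.182684
  p ← 0.410000 + 0.16·(-0.182684) = 0.380771
p(0.16) ≈ 0.3808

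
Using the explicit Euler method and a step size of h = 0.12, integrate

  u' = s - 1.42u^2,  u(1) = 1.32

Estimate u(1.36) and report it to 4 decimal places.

1.0140

Euler: u_{n+1} = u_n + h·f(s_n, u_n).
s=1.000000, u=1.320000: f=-1.474208 → u ← 1.320000 + 0.12·(-1.474208) = 1.143095
s=1.120000, u=1.143095: f=-0.735466 → u ← 1.143095 + 0.12·(-0.735466) = 1.054839
s=1.240000, u=1.054839: f=-0.340013 → u ← 1.054839 + 0.12·(-0.340013) = 1.014037
u(1.36) ≈ 1.0140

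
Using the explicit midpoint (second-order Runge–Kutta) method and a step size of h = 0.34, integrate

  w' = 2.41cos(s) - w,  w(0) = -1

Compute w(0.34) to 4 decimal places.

Midpoint: k1 = f(s_n, w_n); k2 = f(s_n + h/2, w_n + (h/2)·k1); w_{n+1} = w_n + h·k2.
s=0.000000, w=-1.000000:
  k1 = f(0.000000, -1.000000) = 3.410000
  k2 = f(0.170000, -0.420300) = 2.795559
  w ← -1.000000 + 0.34·2.795559 = -0.049510
w(0.34) ≈ -0.0495

-0.0495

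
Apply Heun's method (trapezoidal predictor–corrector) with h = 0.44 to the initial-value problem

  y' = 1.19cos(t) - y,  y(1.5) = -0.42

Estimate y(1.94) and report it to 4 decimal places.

-0.3600

Heun: k1 = f(t_n, y_n); k2 = f(t_n + h, y_n + h·k1); y_{n+1} = y_n + (h/2)·(k1 + k2).
t=1.500000, y=-0.420000:
  k1 = f(1.500000, -0.420000) = 0.504177
  k2 = f(1.940000, -0.198162) = -0.231277
  y ← -0.420000 + (0.44/2)·(0.504177 + (-0.231277)) = -0.359962
y(1.94) ≈ -0.3600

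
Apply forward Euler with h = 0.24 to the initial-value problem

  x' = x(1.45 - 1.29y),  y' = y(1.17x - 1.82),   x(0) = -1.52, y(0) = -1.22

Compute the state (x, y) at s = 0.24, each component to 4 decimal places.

-2.6231, -0.1664

Euler on (x,y): x_{n+1} = x_n + h·x', y_{n+1} = y_n + h·y'.
0.000000: (-1.520000, -1.220000); f=(-4.596176, 4.390048) → (-2.623082, -0.166388)
(x(0.24), y(0.24)) ≈ (-2.6231, -0.1664)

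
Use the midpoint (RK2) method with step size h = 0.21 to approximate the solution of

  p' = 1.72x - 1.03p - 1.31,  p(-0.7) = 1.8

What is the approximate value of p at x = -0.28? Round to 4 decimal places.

Midpoint: k1 = f(x_n, p_n); k2 = f(x_n + h/2, p_n + (h/2)·k1); p_{n+1} = p_n + h·k2.
x=-0.700000, p=1.800000:
  k1 = f(-0.700000, 1.800000) = -4.368000
  k2 = f(-0.595000, 1.341360) = -3.715001
  p ← 1.800000 + 0.21·(-3.715001) = 1.019850
x=-0.490000, p=1.019850:
  k1 = f(-0.490000, 1.019850) = -3.203245
  k2 = f(-0.385000, 0.683509) = -2.676214
  p ← 1.019850 + 0.21·(-2.676214) = 0.457845
p(-0.28) ≈ 0.4578

0.4578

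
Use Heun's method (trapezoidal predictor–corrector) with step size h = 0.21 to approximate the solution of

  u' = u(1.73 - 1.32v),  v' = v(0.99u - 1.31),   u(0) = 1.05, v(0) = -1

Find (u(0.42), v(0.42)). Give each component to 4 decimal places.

3.6164, -1.2913

Heun on (u,v): k1 = f(t_n, state_n); k2 = f(t_n + h, state_n + h·k1); state_{n+1} = state_n + (h/2)·(k1 + k2).
0.000000: (1.050000, -1.000000)
  k1 = (3.202500, 0.270500)
  predictor → (1.722525, -0.943195)
  k2 = (5.124542, -0.372845)
  → (1.924339, -1.010746)
0.210000: (1.924339, -1.010746)
  k1 = (5.896532, -0.601491)
  predictor → (3.162611, -1.137059)
  k2 = (10.218138, -2.070568)
  → (3.616380, -1.291312)
(u(0.42), v(0.42)) ≈ (3.6164, -1.2913)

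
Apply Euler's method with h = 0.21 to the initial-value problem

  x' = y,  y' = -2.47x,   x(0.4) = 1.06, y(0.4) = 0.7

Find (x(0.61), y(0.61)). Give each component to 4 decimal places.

Euler on (x,y): x_{n+1} = x_n + h·x', y_{n+1} = y_n + h·y'.
0.400000: (1.060000, 0.700000); f=(0.700000, -2.618200) → (1.207000, 0.150178)
(x(0.61), y(0.61)) ≈ (1.2070, 0.1502)

1.2070, 0.1502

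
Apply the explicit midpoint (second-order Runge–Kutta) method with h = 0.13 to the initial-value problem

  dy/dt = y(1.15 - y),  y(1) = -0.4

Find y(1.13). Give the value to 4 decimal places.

Midpoint: k1 = f(t_n, y_n); k2 = f(t_n + h/2, y_n + (h/2)·k1); y_{n+1} = y_n + h·k2.
t=1.000000, y=-0.400000:
  k1 = f(1.000000, -0.400000) = -0.620000
  k2 = f(1.065000, -0.440300) = -0.700209
  y ← -0.400000 + 0.13·(-0.700209) = -0.491027
y(1.13) ≈ -0.4910

-0.4910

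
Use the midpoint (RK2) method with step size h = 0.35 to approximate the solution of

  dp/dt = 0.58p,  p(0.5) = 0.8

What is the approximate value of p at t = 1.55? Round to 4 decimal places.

1.4656

Midpoint: k1 = f(t_n, p_n); k2 = f(t_n + h/2, p_n + (h/2)·k1); p_{n+1} = p_n + h·k2.
t=0.500000, p=0.800000:
  k1 = f(0.500000, 0.800000) = 0.464000
  k2 = f(0.675000, 0.881200) = 0.511096
  p ← 0.800000 + 0.35·0.511096 = 0.978884
t=0.850000, p=0.978884:
  k1 = f(0.850000, 0.978884) = 0.567752
  k2 = f(1.025000, 1.078240) = 0.625379
  p ← 0.978884 + 0.35·0.625379 = 1.197766
t=1.200000, p=1.197766:
  k1 = f(1.200000, 1.197766) = 0.694704
  k2 = f(1.375000, 1.319340) = 0.765217
  p ← 1.197766 + 0.35·0.765217 = 1.465592
p(1.55) ≈ 1.4656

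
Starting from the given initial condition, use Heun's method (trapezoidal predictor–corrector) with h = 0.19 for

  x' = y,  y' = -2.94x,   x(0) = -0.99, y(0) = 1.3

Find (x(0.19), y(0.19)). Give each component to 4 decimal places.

-0.6905, 1.7840

Heun on (x,y): k1 = f(t_n, state_n); k2 = f(t_n + h, state_n + h·k1); state_{n+1} = state_n + (h/2)·(k1 + k2).
0.000000: (-0.990000, 1.300000)
  k1 = (1.300000, 2.910600)
  predictor → (-0.743000, 1.853014)
  k2 = (1.853014, 2.184420)
  → (-0.690464, 1.784027)
(x(0.19), y(0.19)) ≈ (-0.6905, 1.7840)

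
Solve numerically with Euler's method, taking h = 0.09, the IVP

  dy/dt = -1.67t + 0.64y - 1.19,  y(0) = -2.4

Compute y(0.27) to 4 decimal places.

Euler: y_{n+1} = y_n + h·f(t_n, y_n).
t=0.000000, y=-2.400000: f=-2.726000 → y ← -2.400000 + 0.09·(-2.726000) = -2.645340
t=0.090000, y=-2.645340: f=-3.033318 → y ← -2.645340 + 0.09·(-3.033318) = -2.918339
t=0.180000, y=-2.918339: f=-3.358337 → y ← -2.918339 + 0.09·(-3.358337) = -3.220589
y(0.27) ≈ -3.2206

-3.2206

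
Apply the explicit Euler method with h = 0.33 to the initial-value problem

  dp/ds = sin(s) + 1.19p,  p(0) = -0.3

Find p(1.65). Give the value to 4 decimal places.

Euler: p_{n+1} = p_n + h·f(s_n, p_n).
s=0.000000, p=-0.300000: f=-0.357000 → p ← -0.300000 + 0.33·(-0.357000) = -0.417810
s=0.330000, p=-0.417810: f=-0.173151 → p ← -0.417810 + 0.33·(-0.173151) = -0.474950
s=0.660000, p=-0.474950: f=0.047927 → p ← -0.474950 + 0.33·0.047927 = -0.459134
s=0.990000, p=-0.459134: f=0.289657 → p ← -0.459134 + 0.33·0.289657 = -0.363547
s=1.320000, p=-0.363547: f=0.536094 → p ← -0.363547 + 0.33·0.536094 = -0.186636
p(1.65) ≈ -0.1866

-0.1866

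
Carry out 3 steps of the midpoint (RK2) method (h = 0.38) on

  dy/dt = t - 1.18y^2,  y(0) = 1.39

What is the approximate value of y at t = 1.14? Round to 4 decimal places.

0.9403

Midpoint: k1 = f(t_n, y_n); k2 = f(t_n + h/2, y_n + (h/2)·k1); y_{n+1} = y_n + h·k2.
t=0.000000, y=1.390000:
  k1 = f(0.000000, 1.390000) = -2.279878
  k2 = f(0.190000, 0.956823) = -0.890303
  y ← 1.390000 + 0.38·(-0.890303) = 1.051685
t=0.380000, y=1.051685:
  k1 = f(0.380000, 1.051685) = -0.925129
  k2 = f(0.570000, 0.875911) = -0.335319
  y ← 1.051685 + 0.38·(-0.335319) = 0.924264
t=0.760000, y=0.924264:
  k1 = f(0.760000, 0.924264) = -0.248031
  k2 = f(0.950000, 0.877138) = 0.042142
  y ← 0.924264 + 0.38·0.042142 = 0.940278
y(1.14) ≈ 0.9403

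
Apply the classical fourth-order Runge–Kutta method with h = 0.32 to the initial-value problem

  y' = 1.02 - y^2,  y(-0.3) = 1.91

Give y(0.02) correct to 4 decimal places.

1.4013

RK4: k1 = f(x_n, y_n); k2 = f(x_n + h/2, y_n + (h/2)·k1); k3 = f(x_n + h/2, y_n + (h/2)·k2); k4 = f(x_n + h, y_n + h·k3); y_{n+1} = y_n + (h/6)·(k1 + 2k2 + 2k3 + k4).
x=-0.300000, y=1.910000:
  k1 = f(-0.300000, 1.910000) = -2.628100
  k2 = f(-0.140000, 1.489504) = -1.198622
  k3 = f(-0.140000, 1.718220) = -1.932282
  k4 = f(0.020000, 1.291670) = -0.648411
  y ← 1.910000 + (0.32/6)·(k1 + 2k2 + 2k3 + k4) = 1.401290
y(0.02) ≈ 1.4013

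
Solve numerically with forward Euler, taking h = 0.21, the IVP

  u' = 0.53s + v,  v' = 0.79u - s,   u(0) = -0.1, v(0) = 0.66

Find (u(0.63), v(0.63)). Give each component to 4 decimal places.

Euler on (u,v): u_{n+1} = u_n + h·u', v_{n+1} = v_n + h·v'.
0.000000: (-0.100000, 0.660000); f=(0.660000, -0.079000) → (0.038600, 0.643410)
0.210000: (0.038600, 0.643410); f=(0.754710, -0.179506) → (0.197089, 0.605714)
0.420000: (0.197089, 0.605714); f=(0.828314, -0.264300) → (0.371035, 0.550211)
(u(0.63), v(0.63)) ≈ (0.3710, 0.5502)

0.3710, 0.5502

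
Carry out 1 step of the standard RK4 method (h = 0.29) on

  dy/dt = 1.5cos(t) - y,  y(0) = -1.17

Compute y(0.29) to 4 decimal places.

RK4: k1 = f(t_n, y_n); k2 = f(t_n + h/2, y_n + (h/2)·k1); k3 = f(t_n + h/2, y_n + (h/2)·k2); k4 = f(t_n + h, y_n + h·k3); y_{n+1} = y_n + (h/6)·(k1 + 2k2 + 2k3 + k4).
t=0.000000, y=-1.170000:
  k1 = f(0.000000, -1.170000) = 2.670000
  k2 = f(0.145000, -0.782850) = 2.267109
  k3 = f(0.145000, -0.841269) = 2.325528
  k4 = f(0.290000, -0.495597) = 1.932963
  y ← -1.170000 + (0.29/6)·(k1 + 2k2 + 2k3 + k4) = -0.503569
y(0.29) ≈ -0.5036

-0.5036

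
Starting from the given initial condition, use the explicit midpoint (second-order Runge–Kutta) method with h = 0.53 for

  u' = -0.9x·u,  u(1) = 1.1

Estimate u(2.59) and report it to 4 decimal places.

Midpoint: k1 = f(x_n, u_n); k2 = f(x_n + h/2, u_n + (h/2)·k1); u_{n+1} = u_n + h·k2.
x=1.000000, u=1.100000:
  k1 = f(1.000000, 1.100000) = -0.990000
  k2 = f(1.265000, 0.837650) = -0.953665
  u ← 1.100000 + 0.53·(-0.953665) = 0.594558
x=1.530000, u=0.594558:
  k1 = f(1.530000, 0.594558) = -0.818706
  k2 = f(1.795000, 0.377601) = -0.610014
  u ← 0.594558 + 0.53·(-0.610014) = 0.271250
x=2.060000, u=0.271250:
  k1 = f(2.060000, 0.271250) = -0.502898
  k2 = f(2.325000, 0.137982) = -0.288728
  u ← 0.271250 + 0.53·(-0.288728) = 0.118225
u(2.59) ≈ 0.1182

0.1182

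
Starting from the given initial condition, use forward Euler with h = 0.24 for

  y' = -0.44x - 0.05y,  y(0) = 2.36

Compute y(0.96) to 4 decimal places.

Euler: y_{n+1} = y_n + h·f(x_n, y_n).
x=0.000000, y=2.360000: f=-0.118000 → y ← 2.360000 + 0.24·(-0.118000) = 2.331680
x=0.240000, y=2.331680: f=-0.222184 → y ← 2.331680 + 0.24·(-0.222184) = 2.278356
x=0.480000, y=2.278356: f=-0.325118 → y ← 2.278356 + 0.24·(-0.325118) = 2.200328
x=0.720000, y=2.200328: f=-0.426816 → y ← 2.200328 + 0.24·(-0.426816) = 2.097892
y(0.96) ≈ 2.0979

2.0979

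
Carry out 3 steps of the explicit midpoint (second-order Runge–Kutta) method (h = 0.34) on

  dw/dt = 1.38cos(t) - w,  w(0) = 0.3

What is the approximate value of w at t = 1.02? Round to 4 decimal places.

0.7957

Midpoint: k1 = f(t_n, w_n); k2 = f(t_n + h/2, w_n + (h/2)·k1); w_{n+1} = w_n + h·k2.
t=0.000000, w=0.300000:
  k1 = f(0.000000, 0.300000) = 1.080000
  k2 = f(0.170000, 0.483600) = 0.876507
  w ← 0.300000 + 0.34·0.876507 = 0.598012
t=0.340000, w=0.598012:
  k1 = f(0.340000, 0.598012) = 0.702989
  k2 = f(0.510000, 0.717521) = 0.486867
  w ← 0.598012 + 0.34·0.486867 = 0.763547
t=0.680000, w=0.763547:
  k1 = f(0.680000, 0.763547) = 0.309503
  k2 = f(0.850000, 0.816163) = 0.094614
  w ← 0.763547 + 0.34·0.094614 = 0.795716
w(1.02) ≈ 0.7957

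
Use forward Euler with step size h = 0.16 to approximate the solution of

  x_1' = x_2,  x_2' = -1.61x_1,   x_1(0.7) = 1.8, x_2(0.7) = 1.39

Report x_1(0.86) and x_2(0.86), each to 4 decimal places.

2.0224, 0.9263

Euler on (x_1,x_2): x_1_{n+1} = x_1_n + h·x_1', x_2_{n+1} = x_2_n + h·x_2'.
0.700000: (1.800000, 1.390000); f=(1.390000, -2.898000) → (2.022400, 0.926320)
(x_1(0.86), x_2(0.86)) ≈ (2.0224, 0.9263)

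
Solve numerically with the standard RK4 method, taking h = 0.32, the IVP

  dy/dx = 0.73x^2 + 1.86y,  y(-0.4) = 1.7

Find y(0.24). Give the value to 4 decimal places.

RK4: k1 = f(x_n, y_n); k2 = f(x_n + h/2, y_n + (h/2)·k1); k3 = f(x_n + h/2, y_n + (h/2)·k2); k4 = f(x_n + h, y_n + h·k3); y_{n+1} = y_n + (h/6)·(k1 + 2k2 + 2k3 + k4).
x=-0.400000, y=1.700000:
  k1 = f(-0.400000, 1.700000) = 3.278800
  k2 = f(-0.240000, 2.224608) = 4.179819
  k3 = f(-0.240000, 2.368771) = 4.447962
  k4 = f(-0.080000, 3.123348) = 5.814099
  y ← 1.700000 + (0.32/6)·(k1 + 2k2 + 2k3 + k4) = 3.105251
x=-0.080000, y=3.105251:
  k1 = f(-0.080000, 3.105251) = 5.780439
  k2 = f(0.080000, 4.030122) = 7.500698
  k3 = f(0.080000, 4.305363) = 8.012647
  k4 = f(0.240000, 5.669298) = 10.586943
  y ← 3.105251 + (0.32/6)·(k1 + 2k2 + 2k3 + k4) = 5.632935
y(0.24) ≈ 5.6329

5.6329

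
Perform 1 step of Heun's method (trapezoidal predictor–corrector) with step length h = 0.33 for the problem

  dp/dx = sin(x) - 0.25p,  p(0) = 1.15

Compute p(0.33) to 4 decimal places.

1.1125

Heun: k1 = f(x_n, p_n); k2 = f(x_n + h, p_n + h·k1); p_{n+1} = p_n + (h/2)·(k1 + k2).
x=0.000000, p=1.150000:
  k1 = f(0.000000, 1.150000) = -0.287500
  k2 = f(0.330000, 1.055125) = 0.060262
  p ← 1.150000 + (0.33/2)·(-0.287500 + 0.060262) = 1.112506
p(0.33) ≈ 1.1125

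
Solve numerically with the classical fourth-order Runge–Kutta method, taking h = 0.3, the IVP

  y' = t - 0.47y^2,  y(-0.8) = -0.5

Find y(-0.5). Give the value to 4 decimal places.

RK4: k1 = f(t_n, y_n); k2 = f(t_n + h/2, y_n + (h/2)·k1); k3 = f(t_n + h/2, y_n + (h/2)·k2); k4 = f(t_n + h, y_n + h·k3); y_{n+1} = y_n + (h/6)·(k1 + 2k2 + 2k3 + k4).
t=-0.800000, y=-0.500000:
  k1 = f(-0.800000, -0.500000) = -0.917500
  k2 = f(-0.650000, -0.637625) = -0.841086
  k3 = f(-0.650000, -0.626163) = -0.834278
  k4 = f(-0.500000, -0.750283) = -0.764575
  y ← -0.500000 + (0.3/6)·(k1 + 2k2 + 2k3 + k4) = -0.751640
y(-0.5) ≈ -0.7516

-0.7516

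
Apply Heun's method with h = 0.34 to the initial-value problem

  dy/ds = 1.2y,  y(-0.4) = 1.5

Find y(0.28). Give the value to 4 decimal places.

3.3357

Heun: k1 = f(s_n, y_n); k2 = f(s_n + h, y_n + h·k1); y_{n+1} = y_n + (h/2)·(k1 + k2).
s=-0.400000, y=1.500000:
  k1 = f(-0.400000, 1.500000) = 1.800000
  k2 = f(-0.060000, 2.112000) = 2.534400
  y ← 1.500000 + (0.34/2)·(1.800000 + 2.534400) = 2.236848
s=-0.060000, y=2.236848:
  k1 = f(-0.060000, 2.236848) = 2.684218
  k2 = f(0.280000, 3.149482) = 3.779378
  y ← 2.236848 + (0.34/2)·(2.684218 + 3.779378) = 3.335659
y(0.28) ≈ 3.3357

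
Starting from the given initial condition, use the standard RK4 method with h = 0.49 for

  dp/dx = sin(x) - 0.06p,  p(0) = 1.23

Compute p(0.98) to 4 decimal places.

1.5939

RK4: k1 = f(x_n, p_n); k2 = f(x_n + h/2, p_n + (h/2)·k1); k3 = f(x_n + h/2, p_n + (h/2)·k2); k4 = f(x_n + h, p_n + h·k3); p_{n+1} = p_n + (h/6)·(k1 + 2k2 + 2k3 + k4).
x=0.000000, p=1.230000:
  k1 = f(0.000000, 1.230000) = -0.073800
  k2 = f(0.245000, 1.211919) = 0.169841
  k3 = f(0.245000, 1.271611) = 0.166260
  k4 = f(0.490000, 1.311467) = 0.391938
  p ← 1.230000 + (0.49/6)·(k1 + 2k2 + 2k3 + k4) = 1.310878
x=0.490000, p=1.310878:
  k1 = f(0.490000, 1.310878) = 0.391973
  k2 = f(0.735000, 1.406911) = 0.586172
  k3 = f(0.735000, 1.454490) = 0.583318
  k4 = f(0.980000, 1.596703) = 0.734695
  p ← 1.310878 + (0.49/6)·(k1 + 2k2 + 2k3 + k4) = 1.593906
p(0.98) ≈ 1.5939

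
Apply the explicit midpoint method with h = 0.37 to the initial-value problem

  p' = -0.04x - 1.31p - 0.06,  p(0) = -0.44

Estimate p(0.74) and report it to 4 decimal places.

Midpoint: k1 = f(x_n, p_n); k2 = f(x_n + h/2, p_n + (h/2)·k1); p_{n+1} = p_n + h·k2.
x=0.000000, p=-0.440000:
  k1 = f(0.000000, -0.440000) = 0.516400
  k2 = f(0.185000, -0.344466) = 0.383850
  p ← -0.440000 + 0.37·0.383850 = -0.297975
x=0.370000, p=-0.297975:
  k1 = f(0.370000, -0.297975) = 0.315548
  k2 = f(0.555000, -0.239599) = 0.231675
  p ← -0.297975 + 0.37·0.231675 = -0.212256
p(0.74) ≈ -0.2123

-0.2123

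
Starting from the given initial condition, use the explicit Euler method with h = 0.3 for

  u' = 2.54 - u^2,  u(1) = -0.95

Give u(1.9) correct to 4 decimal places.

0.9848

Euler: u_{n+1} = u_n + h·f(t_n, u_n).
t=1.000000, u=-0.950000: f=1.637500 → u ← -0.950000 + 0.3·1.637500 = -0.458750
t=1.300000, u=-0.458750: f=2.329548 → u ← -0.458750 + 0.3·2.329548 = 0.240115
t=1.600000, u=0.240115: f=2.482345 → u ← 0.240115 + 0.3·2.482345 = 0.984818
u(1.9) ≈ 0.9848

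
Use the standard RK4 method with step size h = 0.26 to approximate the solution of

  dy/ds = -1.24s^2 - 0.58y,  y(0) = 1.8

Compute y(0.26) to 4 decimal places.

1.5410

RK4: k1 = f(s_n, y_n); k2 = f(s_n + h/2, y_n + (h/2)·k1); k3 = f(s_n + h/2, y_n + (h/2)·k2); k4 = f(s_n + h, y_n + h·k3); y_{n+1} = y_n + (h/6)·(k1 + 2k2 + 2k3 + k4).
s=0.000000, y=1.800000:
  k1 = f(0.000000, 1.800000) = -1.044000
  k2 = f(0.130000, 1.664280) = -0.986238
  k3 = f(0.130000, 1.671789) = -0.990594
  k4 = f(0.260000, 1.542446) = -0.978442
  y ← 1.800000 + (0.26/6)·(k1 + 2k2 + 2k3 + k4) = 1.541035
y(0.26) ≈ 1.5410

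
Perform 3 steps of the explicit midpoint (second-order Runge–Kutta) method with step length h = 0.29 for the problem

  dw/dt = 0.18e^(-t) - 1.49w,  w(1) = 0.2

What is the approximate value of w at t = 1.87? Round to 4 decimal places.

Midpoint: k1 = f(t_n, w_n); k2 = f(t_n + h/2, w_n + (h/2)·k1); w_{n+1} = w_n + h·k2.
t=1.000000, w=0.200000:
  k1 = f(1.000000, 0.200000) = -0.231782
  k2 = f(1.145000, 0.166392) = -0.190643
  w ← 0.200000 + 0.29·(-0.190643) = 0.144713
t=1.290000, w=0.144713:
  k1 = f(1.290000, 0.144713) = -0.166074
  k2 = f(1.435000, 0.120633) = -0.136882
  w ← 0.144713 + 0.29·(-0.136882) = 0.105018
t=1.580000, w=0.105018:
  k1 = f(1.580000, 0.105018) = -0.119401
  k2 = f(1.725000, 0.087705) = -0.098609
  w ← 0.105018 + 0.29·(-0.098609) = 0.076421
w(1.87) ≈ 0.0764

0.0764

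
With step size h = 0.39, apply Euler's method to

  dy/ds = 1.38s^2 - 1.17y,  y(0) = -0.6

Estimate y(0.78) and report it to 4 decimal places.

-0.0955

Euler: y_{n+1} = y_n + h·f(s_n, y_n).
s=0.000000, y=-0.600000: f=0.702000 → y ← -0.600000 + 0.39·0.702000 = -0.326220
s=0.390000, y=-0.326220: f=0.591575 → y ← -0.326220 + 0.39·0.591575 = -0.095506
y(0.78) ≈ -0.0955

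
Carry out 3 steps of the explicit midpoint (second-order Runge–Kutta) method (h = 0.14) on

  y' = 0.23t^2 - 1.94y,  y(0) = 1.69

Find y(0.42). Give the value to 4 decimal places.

Midpoint: k1 = f(t_n, y_n); k2 = f(t_n + h/2, y_n + (h/2)·k1); y_{n+1} = y_n + h·k2.
t=0.000000, y=1.690000:
  k1 = f(0.000000, 1.690000) = -3.278600
  k2 = f(0.070000, 1.460498) = -2.832239
  y ← 1.690000 + 0.14·(-2.832239) = 1.293487
t=0.140000, y=1.293487:
  k1 = f(0.140000, 1.293487) = -2.504856
  k2 = f(0.210000, 1.118147) = -2.159061
  y ← 1.293487 + 0.14·(-2.159061) = 0.991218
t=0.280000, y=0.991218:
  k1 = f(0.280000, 0.991218) = -1.904931
  k2 = f(0.350000, 0.857873) = -1.636098
  y ← 0.991218 + 0.14·(-1.636098) = 0.762164
y(0.42) ≈ 0.7622

0.7622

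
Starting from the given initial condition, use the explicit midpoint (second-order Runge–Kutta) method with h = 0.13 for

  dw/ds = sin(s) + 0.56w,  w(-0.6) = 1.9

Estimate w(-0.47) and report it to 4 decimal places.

1.9744

Midpoint: k1 = f(s_n, w_n); k2 = f(s_n + h/2, w_n + (h/2)·k1); w_{n+1} = w_n + h·k2.
s=-0.600000, w=1.900000:
  k1 = f(-0.600000, 1.900000) = 0.499358
  k2 = f(-0.535000, 1.932458) = 0.572336
  w ← 1.900000 + 0.13·0.572336 = 1.974404
w(-0.47) ≈ 1.9744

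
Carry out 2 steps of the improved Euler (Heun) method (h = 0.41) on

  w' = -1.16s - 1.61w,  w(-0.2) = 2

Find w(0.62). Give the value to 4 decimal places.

Heun: k1 = f(s_n, w_n); k2 = f(s_n + h, w_n + h·k1); w_{n+1} = w_n + (h/2)·(k1 + k2).
s=-0.200000, w=2.000000:
  k1 = f(-0.200000, 2.000000) = -2.988000
  k2 = f(0.210000, 0.774920) = -1.491221
  w ← 2.000000 + (0.41/2)·(-2.988000 + (-1.491221)) = 1.081760
s=0.210000, w=1.081760:
  k1 = f(0.210000, 1.081760) = -1.985233
  k2 = f(0.620000, 0.267814) = -1.150381
  w ← 1.081760 + (0.41/2)·(-1.985233 + (-1.150381)) = 0.438959
w(0.62) ≈ 0.4390

0.4390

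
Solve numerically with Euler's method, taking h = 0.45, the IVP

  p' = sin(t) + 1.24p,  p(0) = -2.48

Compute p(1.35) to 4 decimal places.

Euler: p_{n+1} = p_n + h·f(t_n, p_n).
t=0.000000, p=-2.480000: f=-3.075200 → p ← -2.480000 + 0.45·(-3.075200) = -3.863840
t=0.450000, p=-3.863840: f=-4.356196 → p ← -3.863840 + 0.45·(-4.356196) = -5.824128
t=0.900000, p=-5.824128: f=-6.438592 → p ← -5.824128 + 0.45·(-6.438592) = -8.721495
p(1.35) ≈ -8.7215

-8.7215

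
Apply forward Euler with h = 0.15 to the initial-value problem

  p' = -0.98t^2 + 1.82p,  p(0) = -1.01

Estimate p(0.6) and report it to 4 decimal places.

-2.7043

Euler: p_{n+1} = p_n + h·f(t_n, p_n).
t=0.000000, p=-1.010000: f=-1.838200 → p ← -1.010000 + 0.15·(-1.838200) = -1.285730
t=0.150000, p=-1.285730: f=-2.362079 → p ← -1.285730 + 0.15·(-2.362079) = -1.640042
t=0.300000, p=-1.640042: f=-3.073076 → p ← -1.640042 + 0.15·(-3.073076) = -2.101003
t=0.450000, p=-2.101003: f=-4.022276 → p ← -2.101003 + 0.15·(-4.022276) = -2.704345
p(0.6) ≈ -2.7043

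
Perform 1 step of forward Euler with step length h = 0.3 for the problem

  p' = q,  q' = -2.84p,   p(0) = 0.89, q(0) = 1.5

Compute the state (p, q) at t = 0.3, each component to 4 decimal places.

Euler on (p,q): p_{n+1} = p_n + h·p', q_{n+1} = q_n + h·q'.
0.000000: (0.890000, 1.500000); f=(1.500000, -2.527600) → (1.340000, 0.741720)
(p(0.3), q(0.3)) ≈ (1.3400, 0.7417)

1.3400, 0.7417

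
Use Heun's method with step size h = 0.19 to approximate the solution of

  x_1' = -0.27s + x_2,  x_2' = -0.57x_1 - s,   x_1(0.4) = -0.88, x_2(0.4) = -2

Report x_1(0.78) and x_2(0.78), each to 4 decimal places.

Heun on (x_1,x_2): k1 = f(s_n, state_n); k2 = f(s_n + h, state_n + h·k1); state_{n+1} = state_n + (h/2)·(k1 + k2).
0.400000: (-0.880000, -2.000000)
  k1 = (-2.108000, 0.101600)
  predictor → (-1.280520, -1.980696)
  k2 = (-2.139996, 0.139896)
  → (-1.283560, -1.977058)
0.590000: (-1.283560, -1.977058)
  k1 = (-2.136358, 0.141629)
  predictor → (-1.689468, -1.950148)
  k2 = (-2.160748, 0.182997)
  → (-1.691785, -1.946218)
(x_1(0.78), x_2(0.78)) ≈ (-1.6918, -1.9462)

-1.6918, -1.9462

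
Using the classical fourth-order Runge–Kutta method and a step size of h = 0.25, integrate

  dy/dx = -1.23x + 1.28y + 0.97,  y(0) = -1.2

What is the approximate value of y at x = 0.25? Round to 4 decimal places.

-1.4096

RK4: k1 = f(x_n, y_n); k2 = f(x_n + h/2, y_n + (h/2)·k1); k3 = f(x_n + h/2, y_n + (h/2)·k2); k4 = f(x_n + h, y_n + h·k3); y_{n+1} = y_n + (h/6)·(k1 + 2k2 + 2k3 + k4).
x=0.000000, y=-1.200000:
  k1 = f(0.000000, -1.200000) = -0.566000
  k2 = f(0.125000, -1.270750) = -0.810310
  k3 = f(0.125000, -1.301289) = -0.849400
  k4 = f(0.250000, -1.412350) = -1.145308
  y ← -1.200000 + (0.25/6)·(k1 + 2k2 + 2k3 + k4) = -1.409614
y(0.25) ≈ -1.4096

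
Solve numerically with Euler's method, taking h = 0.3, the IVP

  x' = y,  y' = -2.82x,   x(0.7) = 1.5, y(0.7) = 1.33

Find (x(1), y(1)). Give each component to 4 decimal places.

1.8990, 0.0610

Euler on (x,y): x_{n+1} = x_n + h·x', y_{n+1} = y_n + h·y'.
0.700000: (1.500000, 1.330000); f=(1.330000, -4.230000) → (1.899000, 0.061000)
(x(1), y(1)) ≈ (1.8990, 0.0610)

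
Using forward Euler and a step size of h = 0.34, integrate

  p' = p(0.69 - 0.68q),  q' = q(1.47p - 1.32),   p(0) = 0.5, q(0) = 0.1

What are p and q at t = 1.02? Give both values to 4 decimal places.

Euler on (p,q): p_{n+1} = p_n + h·p', q_{n+1} = q_n + h·q'.
0.000000: (0.500000, 0.100000); f=(0.311000, -0.058500) → (0.605740, 0.080110)
0.340000: (0.605740, 0.080110); f=(0.384963, -0.034412) → (0.736627, 0.068410)
0.680000: (0.736627, 0.068410); f=(0.474006, -0.016224) → (0.897789, 0.062894)
(p(1.02), q(1.02)) ≈ (0.8978, 0.0629)

0.8978, 0.0629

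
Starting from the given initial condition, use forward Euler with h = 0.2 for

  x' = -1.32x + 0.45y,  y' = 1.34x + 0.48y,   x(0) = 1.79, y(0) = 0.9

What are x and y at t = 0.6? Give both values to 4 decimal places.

Euler on (x,y): x_{n+1} = x_n + h·x', y_{n+1} = y_n + h·y'.
0.000000: (1.790000, 0.900000); f=(-1.957800, 2.830600) → (1.398440, 1.466120)
0.200000: (1.398440, 1.466120); f=(-1.186187, 2.577647) → (1.161203, 1.981649)
0.400000: (1.161203, 1.981649); f=(-0.641045, 2.507203) → (1.032994, 2.483090)
(x(0.6), y(0.6)) ≈ (1.0330, 2.4831)

1.0330, 2.4831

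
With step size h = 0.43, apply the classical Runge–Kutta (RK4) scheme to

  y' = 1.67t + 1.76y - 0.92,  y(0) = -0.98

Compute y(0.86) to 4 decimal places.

RK4: k1 = f(t_n, y_n); k2 = f(t_n + h/2, y_n + (h/2)·k1); k3 = f(t_n + h/2, y_n + (h/2)·k2); k4 = f(t_n + h, y_n + h·k3); y_{n+1} = y_n + (h/6)·(k1 + 2k2 + 2k3 + k4).
t=0.000000, y=-0.980000:
  k1 = f(0.000000, -0.980000) = -2.644800
  k2 = f(0.215000, -1.548632) = -3.286542
  k3 = f(0.215000, -1.686607) = -3.529378
  k4 = f(0.430000, -2.497632) = -4.597733
  y ← -0.980000 + (0.43/6)·(k1 + 2k2 + 2k3 + k4) = -2.475997
t=0.430000, y=-2.475997:
  k1 = f(0.430000, -2.475997) = -4.559654
  k2 = f(0.645000, -3.456322) = -5.925977
  k3 = f(0.645000, -3.750082) = -6.442994
  k4 = f(0.860000, -5.246484) = -8.717612
  y ← -2.475997 + (0.43/6)·(k1 + 2k2 + 2k3 + k4) = -5.200420
y(0.86) ≈ -5.2004

-5.2004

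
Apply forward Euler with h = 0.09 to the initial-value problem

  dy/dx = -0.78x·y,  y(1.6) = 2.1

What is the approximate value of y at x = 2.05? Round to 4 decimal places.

Euler: y_{n+1} = y_n + h·f(x_n, y_n).
x=1.600000, y=2.100000: f=-2.620800 → y ← 2.100000 + 0.09·(-2.620800) = 1.864128
x=1.690000, y=1.864128: f=-2.457294 → y ← 1.864128 + 0.09·(-2.457294) = 1.642972
x=1.780000, y=1.642972: f=-2.281102 → y ← 1.642972 + 0.09·(-2.281102) = 1.437672
x=1.870000, y=1.437672: f=-2.096989 → y ← 1.437672 + 0.09·(-2.096989) = 1.248943
x=1.960000, y=1.248943: f=-1.909385 → y ← 1.248943 + 0.09·(-1.909385) = 1.077099
y(2.05) ≈ 1.0771

1.0771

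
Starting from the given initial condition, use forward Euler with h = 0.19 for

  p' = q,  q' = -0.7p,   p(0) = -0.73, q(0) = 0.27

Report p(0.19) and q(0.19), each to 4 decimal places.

Euler on (p,q): p_{n+1} = p_n + h·p', q_{n+1} = q_n + h·q'.
0.000000: (-0.730000, 0.270000); f=(0.270000, 0.511000) → (-0.678700, 0.367090)
(p(0.19), q(0.19)) ≈ (-0.6787, 0.3671)

-0.6787, 0.3671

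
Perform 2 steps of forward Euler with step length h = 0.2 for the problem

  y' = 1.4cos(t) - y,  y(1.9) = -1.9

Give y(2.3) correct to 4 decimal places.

-1.4298

Euler: y_{n+1} = y_n + h·f(t_n, y_n).
t=1.900000, y=-1.900000: f=1.447395 → y ← -1.900000 + 0.2·1.447395 = -1.610521
t=2.100000, y=-1.610521: f=0.903737 → y ← -1.610521 + 0.2·0.903737 = -1.429774
y(2.3) ≈ -1.4298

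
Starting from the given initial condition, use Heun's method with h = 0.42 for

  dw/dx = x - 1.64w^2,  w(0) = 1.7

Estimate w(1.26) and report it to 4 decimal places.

Heun: k1 = f(x_n, w_n); k2 = f(x_n + h, w_n + h·k1); w_{n+1} = w_n + (h/2)·(k1 + k2).
x=0.000000, w=1.700000:
  k1 = f(0.000000, 1.700000) = -4.739600
  k2 = f(0.420000, -0.290632) = 0.281474
  w ← 1.700000 + (0.42/2)·(-4.739600 + 0.281474) = 0.763794
x=0.420000, w=0.763794:
  k1 = f(0.420000, 0.763794) = -0.536744
  k2 = f(0.840000, 0.538361) = 0.364675
  w ← 0.763794 + (0.42/2)·(-0.536744 + 0.364675) = 0.727659
x=0.840000, w=0.727659:
  k1 = f(0.840000, 0.727659) = -0.028360
  k2 = f(1.260000, 0.715748) = 0.419836
  w ← 0.727659 + (0.42/2)·(-0.028360 + 0.419836) = 0.809869
w(1.26) ≈ 0.8099

0.8099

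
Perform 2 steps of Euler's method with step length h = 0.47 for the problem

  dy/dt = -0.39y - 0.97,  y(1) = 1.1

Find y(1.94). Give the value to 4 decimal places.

-0.0945

Euler: y_{n+1} = y_n + h·f(t_n, y_n).
t=1.000000, y=1.100000: f=-1.399000 → y ← 1.100000 + 0.47·(-1.399000) = 0.442470
t=1.470000, y=0.442470: f=-1.142563 → y ← 0.442470 + 0.47·(-1.142563) = -0.094535
y(1.94) ≈ -0.0945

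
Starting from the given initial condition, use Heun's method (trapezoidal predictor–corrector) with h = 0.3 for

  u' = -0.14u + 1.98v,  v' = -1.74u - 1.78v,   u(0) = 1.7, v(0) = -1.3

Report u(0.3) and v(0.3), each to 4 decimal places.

Heun on (u,v): k1 = f(x_n, state_n); k2 = f(x_n + h, state_n + h·k1); state_{n+1} = state_n + (h/2)·(k1 + k2).
0.000000: (1.700000, -1.300000)
  k1 = (-2.812000, -0.644000)
  predictor → (0.856400, -1.493200)
  k2 = (-3.076432, 1.167760)
  → (0.816735, -1.221436)
(u(0.3), v(0.3)) ≈ (0.8167, -1.2214)

0.8167, -1.2214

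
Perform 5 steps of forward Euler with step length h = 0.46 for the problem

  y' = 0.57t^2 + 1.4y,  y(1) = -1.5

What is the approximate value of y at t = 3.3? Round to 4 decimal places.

Euler: y_{n+1} = y_n + h·f(t_n, y_n).
t=1.000000, y=-1.500000: f=-1.530000 → y ← -1.500000 + 0.46·(-1.530000) = -2.203800
t=1.460000, y=-2.203800: f=-1.870308 → y ← -2.203800 + 0.46·(-1.870308) = -3.064142
t=1.920000, y=-3.064142: f=-2.188550 → y ← -3.064142 + 0.46·(-2.188550) = -4.070875
t=2.380000, y=-4.070875: f=-2.470517 → y ← -4.070875 + 0.46·(-2.470517) = -5.207313
t=2.840000, y=-5.207313: f=-2.692846 → y ← -5.207313 + 0.46·(-2.692846) = -6.446022
y(3.3) ≈ -6.4460

-6.4460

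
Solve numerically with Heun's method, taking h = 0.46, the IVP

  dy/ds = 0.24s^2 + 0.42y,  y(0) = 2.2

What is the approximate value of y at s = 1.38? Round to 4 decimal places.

Heun: k1 = f(s_n, y_n); k2 = f(s_n + h, y_n + h·k1); y_{n+1} = y_n + (h/2)·(k1 + k2).
s=0.000000, y=2.200000:
  k1 = f(0.000000, 2.200000) = 0.924000
  k2 = f(0.460000, 2.625040) = 1.153301
  y ← 2.200000 + (0.46/2)·(0.924000 + 1.153301) = 2.677779
s=0.460000, y=2.677779:
  k1 = f(0.460000, 2.677779) = 1.175451
  k2 = f(0.920000, 3.218487) = 1.554900
  y ← 2.677779 + (0.46/2)·(1.175451 + 1.554900) = 3.305760
s=0.920000, y=3.305760:
  k1 = f(0.920000, 3.305760) = 1.591555
  k2 = f(1.380000, 4.037875) = 2.152964
  y ← 3.305760 + (0.46/2)·(1.591555 + 2.152964) = 4.166999
y(1.38) ≈ 4.1670

4.1670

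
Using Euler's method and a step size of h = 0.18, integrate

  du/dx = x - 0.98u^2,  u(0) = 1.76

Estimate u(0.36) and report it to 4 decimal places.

0.9862

Euler: u_{n+1} = u_n + h·f(x_n, u_n).
x=0.000000, u=1.760000: f=-3.035648 → u ← 1.760000 + 0.18·(-3.035648) = 1.213583
x=0.180000, u=1.213583: f=-1.263329 → u ← 1.213583 + 0.18·(-1.263329) = 0.986184
u(0.36) ≈ 0.9862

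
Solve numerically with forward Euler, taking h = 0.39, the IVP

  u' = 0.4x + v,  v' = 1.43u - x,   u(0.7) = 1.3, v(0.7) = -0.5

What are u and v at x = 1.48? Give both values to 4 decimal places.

Euler on (u,v): u_{n+1} = u_n + h·u', v_{n+1} = v_n + h·v'.
0.700000: (1.300000, -0.500000); f=(-0.220000, 1.159000) → (1.214200, -0.047990)
1.090000: (1.214200, -0.047990); f=(0.388010, 0.646306) → (1.365524, 0.204069)
(u(1.48), v(1.48)) ≈ (1.3655, 0.2041)

1.3655, 0.2041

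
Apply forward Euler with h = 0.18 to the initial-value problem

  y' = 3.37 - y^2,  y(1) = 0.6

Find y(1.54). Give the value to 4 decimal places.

Euler: y_{n+1} = y_n + h·f(x_n, y_n).
x=1.000000, y=0.600000: f=3.010000 → y ← 0.600000 + 0.18·3.010000 = 1.141800
x=1.180000, y=1.141800: f=2.066293 → y ← 1.141800 + 0.18·2.066293 = 1.513733
x=1.360000, y=1.513733: f=1.078613 → y ← 1.513733 + 0.18·1.078613 = 1.707883
y(1.54) ≈ 1.7079

1.7079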